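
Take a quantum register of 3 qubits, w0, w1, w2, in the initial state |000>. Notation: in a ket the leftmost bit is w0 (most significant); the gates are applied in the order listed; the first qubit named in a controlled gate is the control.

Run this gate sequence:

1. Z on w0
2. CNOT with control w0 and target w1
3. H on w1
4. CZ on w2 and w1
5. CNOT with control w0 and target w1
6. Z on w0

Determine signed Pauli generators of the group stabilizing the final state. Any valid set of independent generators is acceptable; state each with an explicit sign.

One valid set of independent stabilizer generators is +IXI, +ZII, +IIZ (any independent generating set of the same group is equally correct).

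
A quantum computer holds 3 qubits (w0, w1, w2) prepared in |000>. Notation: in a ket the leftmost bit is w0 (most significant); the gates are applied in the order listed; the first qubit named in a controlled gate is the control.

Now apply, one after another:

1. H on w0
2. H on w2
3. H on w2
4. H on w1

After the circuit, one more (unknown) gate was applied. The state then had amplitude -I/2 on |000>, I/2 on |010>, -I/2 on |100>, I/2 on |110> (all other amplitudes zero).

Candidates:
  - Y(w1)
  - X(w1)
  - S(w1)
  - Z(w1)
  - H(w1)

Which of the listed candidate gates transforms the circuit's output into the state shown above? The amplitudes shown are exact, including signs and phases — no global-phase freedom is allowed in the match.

The applied gate was Y(w1).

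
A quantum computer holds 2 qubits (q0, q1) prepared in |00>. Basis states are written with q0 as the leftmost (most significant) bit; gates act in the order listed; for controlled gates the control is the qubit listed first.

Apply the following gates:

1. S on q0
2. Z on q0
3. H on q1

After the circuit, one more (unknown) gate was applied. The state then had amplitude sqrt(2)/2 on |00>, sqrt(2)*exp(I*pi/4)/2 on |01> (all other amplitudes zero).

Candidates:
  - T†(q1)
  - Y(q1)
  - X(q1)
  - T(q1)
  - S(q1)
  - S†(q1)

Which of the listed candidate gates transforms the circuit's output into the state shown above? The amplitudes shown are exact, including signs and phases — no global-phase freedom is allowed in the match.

The applied gate was T(q1).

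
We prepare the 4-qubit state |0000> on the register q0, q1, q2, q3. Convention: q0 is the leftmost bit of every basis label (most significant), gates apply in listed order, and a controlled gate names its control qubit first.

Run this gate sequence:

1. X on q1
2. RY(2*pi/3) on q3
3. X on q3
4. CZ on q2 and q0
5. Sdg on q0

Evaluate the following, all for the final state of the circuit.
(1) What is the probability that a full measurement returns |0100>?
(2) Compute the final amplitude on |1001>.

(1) Outcome |0100> occurs with probability 3/4.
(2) |1001> carries amplitude 0 in the final state.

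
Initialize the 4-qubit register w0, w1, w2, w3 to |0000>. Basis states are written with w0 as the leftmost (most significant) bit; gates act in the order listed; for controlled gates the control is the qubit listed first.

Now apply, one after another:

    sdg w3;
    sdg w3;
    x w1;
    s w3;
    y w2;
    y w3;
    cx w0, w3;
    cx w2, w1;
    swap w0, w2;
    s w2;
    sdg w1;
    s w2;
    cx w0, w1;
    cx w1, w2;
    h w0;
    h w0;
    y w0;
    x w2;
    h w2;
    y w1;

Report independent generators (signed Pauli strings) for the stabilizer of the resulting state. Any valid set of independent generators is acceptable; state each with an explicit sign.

One valid set of independent stabilizer generators is +IIXI, +ZIII, +IZII, -IIIZ (any independent generating set of the same group is equally correct).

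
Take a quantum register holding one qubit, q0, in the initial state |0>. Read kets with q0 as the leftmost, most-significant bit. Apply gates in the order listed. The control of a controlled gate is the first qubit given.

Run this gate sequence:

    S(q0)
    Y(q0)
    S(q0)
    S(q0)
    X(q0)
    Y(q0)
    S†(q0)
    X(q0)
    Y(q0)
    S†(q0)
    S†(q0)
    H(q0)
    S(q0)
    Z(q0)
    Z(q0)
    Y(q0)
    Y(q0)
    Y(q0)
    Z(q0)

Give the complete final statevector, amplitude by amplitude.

The resulting statevector has amplitude sqrt(2)/2 on |0>, sqrt(2)*I/2 on |1>.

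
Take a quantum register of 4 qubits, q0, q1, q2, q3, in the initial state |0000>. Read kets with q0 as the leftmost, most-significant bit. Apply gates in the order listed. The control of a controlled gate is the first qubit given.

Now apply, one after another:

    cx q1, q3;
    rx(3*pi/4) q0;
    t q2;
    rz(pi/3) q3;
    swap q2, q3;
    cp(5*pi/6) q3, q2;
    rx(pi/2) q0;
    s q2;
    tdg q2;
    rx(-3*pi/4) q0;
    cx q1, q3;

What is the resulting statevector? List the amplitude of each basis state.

After the circuit, the state carries amplitude -sqrt(2)*exp(5*I*pi/6)/2 on |0000>, -sqrt(2)*exp(I*pi/3)/2 on |1000>, and 0 on every other basis state.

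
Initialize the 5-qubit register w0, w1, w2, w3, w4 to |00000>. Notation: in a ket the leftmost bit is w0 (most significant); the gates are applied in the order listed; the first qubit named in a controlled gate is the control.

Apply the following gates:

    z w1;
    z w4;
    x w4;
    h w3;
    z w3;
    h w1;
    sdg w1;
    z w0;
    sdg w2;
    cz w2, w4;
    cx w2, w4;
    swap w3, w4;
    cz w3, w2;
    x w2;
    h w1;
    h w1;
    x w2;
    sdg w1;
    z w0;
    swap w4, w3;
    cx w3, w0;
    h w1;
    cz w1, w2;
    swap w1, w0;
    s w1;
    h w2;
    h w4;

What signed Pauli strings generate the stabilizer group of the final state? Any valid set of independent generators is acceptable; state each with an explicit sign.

One valid set of independent stabilizer generators is -IXIYI, +IIXII, -IIIIX, -ZIIII, +IZIZI (any independent generating set of the same group is equally correct).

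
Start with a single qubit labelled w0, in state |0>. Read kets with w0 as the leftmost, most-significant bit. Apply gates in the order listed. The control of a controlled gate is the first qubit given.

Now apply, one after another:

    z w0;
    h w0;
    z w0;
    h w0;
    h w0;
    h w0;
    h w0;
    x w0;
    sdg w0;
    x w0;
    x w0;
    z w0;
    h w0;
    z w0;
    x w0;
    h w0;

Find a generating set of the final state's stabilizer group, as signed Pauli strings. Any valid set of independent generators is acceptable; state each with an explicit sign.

One valid set of independent stabilizer generators is -Y (any independent generating set of the same group is equally correct).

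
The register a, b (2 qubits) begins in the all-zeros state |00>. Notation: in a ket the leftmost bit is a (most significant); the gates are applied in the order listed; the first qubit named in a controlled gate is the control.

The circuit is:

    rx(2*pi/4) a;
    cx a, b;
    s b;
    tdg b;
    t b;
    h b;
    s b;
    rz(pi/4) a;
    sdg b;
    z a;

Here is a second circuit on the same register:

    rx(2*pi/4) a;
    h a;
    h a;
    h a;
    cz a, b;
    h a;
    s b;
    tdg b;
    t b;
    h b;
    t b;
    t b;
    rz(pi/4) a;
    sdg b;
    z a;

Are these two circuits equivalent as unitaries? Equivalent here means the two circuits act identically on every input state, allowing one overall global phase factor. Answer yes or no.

No, they are not equivalent — no single phase factor reconciles the two unitaries.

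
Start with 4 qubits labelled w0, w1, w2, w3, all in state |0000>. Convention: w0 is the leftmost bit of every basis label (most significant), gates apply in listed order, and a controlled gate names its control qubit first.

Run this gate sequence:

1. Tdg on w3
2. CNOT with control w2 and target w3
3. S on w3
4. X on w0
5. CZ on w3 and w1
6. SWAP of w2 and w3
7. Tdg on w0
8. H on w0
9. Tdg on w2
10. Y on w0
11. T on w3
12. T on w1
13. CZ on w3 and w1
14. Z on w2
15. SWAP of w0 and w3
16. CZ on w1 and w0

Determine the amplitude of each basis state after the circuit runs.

The resulting statevector has amplitude sqrt(2)*exp(I*pi/4)/2 on |0000>, sqrt(2)*exp(I*pi/4)/2 on |0001>, and 0 on every other basis state.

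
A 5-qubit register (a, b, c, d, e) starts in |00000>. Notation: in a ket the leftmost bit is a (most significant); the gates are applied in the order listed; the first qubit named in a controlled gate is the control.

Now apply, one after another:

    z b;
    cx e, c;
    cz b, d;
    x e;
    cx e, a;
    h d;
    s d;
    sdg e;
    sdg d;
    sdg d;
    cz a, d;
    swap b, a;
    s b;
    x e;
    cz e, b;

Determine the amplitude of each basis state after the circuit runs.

The resulting statevector has amplitude sqrt(2)/2 on |01000>, sqrt(2)*I/2 on |01010>, and 0 on every other basis state.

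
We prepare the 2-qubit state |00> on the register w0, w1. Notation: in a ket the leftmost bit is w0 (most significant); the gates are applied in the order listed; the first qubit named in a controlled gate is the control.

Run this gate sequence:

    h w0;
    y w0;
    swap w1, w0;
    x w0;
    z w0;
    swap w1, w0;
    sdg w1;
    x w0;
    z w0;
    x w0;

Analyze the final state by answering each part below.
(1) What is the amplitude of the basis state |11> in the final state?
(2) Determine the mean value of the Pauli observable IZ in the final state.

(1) The final state's coefficient on |11> equals -sqrt(2)/2.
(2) The observable IZ averages to -1.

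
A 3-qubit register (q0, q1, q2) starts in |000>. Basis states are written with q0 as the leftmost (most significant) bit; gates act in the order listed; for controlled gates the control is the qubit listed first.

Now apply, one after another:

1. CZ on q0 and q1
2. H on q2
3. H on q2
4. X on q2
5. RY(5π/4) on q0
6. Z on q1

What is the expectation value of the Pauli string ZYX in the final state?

The observable ZYX averages to 0.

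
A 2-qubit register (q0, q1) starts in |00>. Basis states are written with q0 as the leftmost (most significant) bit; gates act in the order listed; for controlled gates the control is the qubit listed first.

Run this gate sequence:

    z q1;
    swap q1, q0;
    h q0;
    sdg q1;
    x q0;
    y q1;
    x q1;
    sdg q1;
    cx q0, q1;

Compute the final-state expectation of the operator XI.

In the final state, XI has expectation 0.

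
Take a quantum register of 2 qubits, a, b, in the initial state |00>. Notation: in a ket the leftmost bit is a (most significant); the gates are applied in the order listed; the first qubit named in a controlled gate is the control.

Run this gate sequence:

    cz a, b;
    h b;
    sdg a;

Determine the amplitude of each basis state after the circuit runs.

After the circuit, the state carries amplitude sqrt(2)/2 on |00>, sqrt(2)/2 on |01>, 0 on |10>, 0 on |11>.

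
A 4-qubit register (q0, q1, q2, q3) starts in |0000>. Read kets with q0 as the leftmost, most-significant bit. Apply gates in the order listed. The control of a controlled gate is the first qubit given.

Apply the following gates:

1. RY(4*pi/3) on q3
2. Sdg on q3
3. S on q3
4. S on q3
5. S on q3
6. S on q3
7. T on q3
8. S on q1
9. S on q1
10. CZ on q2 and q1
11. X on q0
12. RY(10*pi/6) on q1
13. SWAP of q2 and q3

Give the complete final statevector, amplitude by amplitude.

The final amplitudes are sqrt(3)/4 on |1000>, 3*exp(3*I*pi/4)/4 on |1010>, -1/4 on |1100>, -sqrt(3)*exp(3*I*pi/4)/4 on |1110>, and 0 on every other basis state. Key observation: the block from step 3 through step 6 cancels to the identity and can be dropped.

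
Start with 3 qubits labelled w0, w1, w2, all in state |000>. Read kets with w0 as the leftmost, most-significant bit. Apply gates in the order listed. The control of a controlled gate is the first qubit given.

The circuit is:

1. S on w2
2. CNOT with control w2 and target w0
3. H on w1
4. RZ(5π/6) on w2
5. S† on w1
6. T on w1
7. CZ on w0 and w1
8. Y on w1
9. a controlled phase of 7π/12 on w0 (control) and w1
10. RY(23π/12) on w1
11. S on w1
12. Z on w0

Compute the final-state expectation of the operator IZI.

The observable IZI averages to 1/4 - sqrt(3)/4.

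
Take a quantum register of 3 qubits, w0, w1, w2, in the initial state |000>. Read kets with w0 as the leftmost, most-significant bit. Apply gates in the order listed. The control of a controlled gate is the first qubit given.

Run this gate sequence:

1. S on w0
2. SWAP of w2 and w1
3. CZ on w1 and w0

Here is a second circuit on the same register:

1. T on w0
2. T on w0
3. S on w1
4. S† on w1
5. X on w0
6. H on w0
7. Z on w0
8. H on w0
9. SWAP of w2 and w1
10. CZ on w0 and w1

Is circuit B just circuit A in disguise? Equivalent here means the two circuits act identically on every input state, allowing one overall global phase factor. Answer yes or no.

Yes, they are equivalent — the unitaries differ by at most a global phase.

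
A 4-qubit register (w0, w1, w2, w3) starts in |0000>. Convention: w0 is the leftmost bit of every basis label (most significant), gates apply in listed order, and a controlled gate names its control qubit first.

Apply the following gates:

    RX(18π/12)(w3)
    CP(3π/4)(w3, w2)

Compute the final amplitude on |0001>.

|0001> carries amplitude -sqrt(2)*I/2 in the final state.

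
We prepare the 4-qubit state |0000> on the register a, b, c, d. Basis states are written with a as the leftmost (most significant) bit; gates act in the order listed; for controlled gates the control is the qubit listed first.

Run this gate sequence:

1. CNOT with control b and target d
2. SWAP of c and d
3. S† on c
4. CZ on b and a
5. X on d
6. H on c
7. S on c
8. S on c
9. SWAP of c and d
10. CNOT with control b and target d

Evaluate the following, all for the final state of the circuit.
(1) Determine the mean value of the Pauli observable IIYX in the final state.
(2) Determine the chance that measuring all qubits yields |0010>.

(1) In the final state, IIYX has expectation 0.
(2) A full measurement returns |0010> with probability 1/2.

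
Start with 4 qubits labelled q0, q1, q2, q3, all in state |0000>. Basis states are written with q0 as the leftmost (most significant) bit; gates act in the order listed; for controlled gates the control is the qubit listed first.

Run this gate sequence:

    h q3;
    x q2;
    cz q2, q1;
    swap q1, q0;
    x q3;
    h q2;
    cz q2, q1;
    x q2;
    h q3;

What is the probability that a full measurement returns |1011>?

A full measurement returns |1011> with probability 0.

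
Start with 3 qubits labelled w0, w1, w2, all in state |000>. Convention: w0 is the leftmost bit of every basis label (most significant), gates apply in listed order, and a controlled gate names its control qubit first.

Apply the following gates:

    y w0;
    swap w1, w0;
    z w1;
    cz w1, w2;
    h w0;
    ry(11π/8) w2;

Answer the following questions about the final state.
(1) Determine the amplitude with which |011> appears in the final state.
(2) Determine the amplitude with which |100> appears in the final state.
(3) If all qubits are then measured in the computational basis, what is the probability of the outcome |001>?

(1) |011> carries amplitude -sqrt(2)*I*sin(5*pi/16)/2 in the final state.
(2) |100> carries amplitude 0 in the final state.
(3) The probability of measuring |001> is 0.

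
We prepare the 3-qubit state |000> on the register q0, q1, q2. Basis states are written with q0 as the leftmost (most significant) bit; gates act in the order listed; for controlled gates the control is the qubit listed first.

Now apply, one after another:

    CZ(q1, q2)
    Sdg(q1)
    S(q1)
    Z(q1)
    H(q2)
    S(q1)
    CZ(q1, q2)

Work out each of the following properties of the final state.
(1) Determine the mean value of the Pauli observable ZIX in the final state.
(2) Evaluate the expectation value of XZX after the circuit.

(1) In the final state, ZIX has expectation 1.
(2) In the final state, XZX has expectation 0.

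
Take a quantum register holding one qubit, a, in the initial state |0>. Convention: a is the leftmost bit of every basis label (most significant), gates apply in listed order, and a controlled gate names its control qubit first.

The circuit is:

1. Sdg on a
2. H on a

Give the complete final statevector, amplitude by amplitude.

The final amplitudes are sqrt(2)/2 on |0>, sqrt(2)/2 on |1>.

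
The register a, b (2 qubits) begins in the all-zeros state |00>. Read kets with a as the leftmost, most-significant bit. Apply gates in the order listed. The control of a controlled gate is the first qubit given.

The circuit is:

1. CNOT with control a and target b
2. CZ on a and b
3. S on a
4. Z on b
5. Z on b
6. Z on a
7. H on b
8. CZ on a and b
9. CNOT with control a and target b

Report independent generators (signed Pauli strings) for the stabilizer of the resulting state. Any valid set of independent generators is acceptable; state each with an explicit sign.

One valid set of independent stabilizer generators is +IX, +ZI (any independent generating set of the same group is equally correct).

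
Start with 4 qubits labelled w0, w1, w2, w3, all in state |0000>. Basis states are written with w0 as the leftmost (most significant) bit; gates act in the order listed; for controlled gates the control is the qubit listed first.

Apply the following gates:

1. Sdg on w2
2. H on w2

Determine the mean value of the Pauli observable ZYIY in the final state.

In the final state, ZYIY has expectation 0.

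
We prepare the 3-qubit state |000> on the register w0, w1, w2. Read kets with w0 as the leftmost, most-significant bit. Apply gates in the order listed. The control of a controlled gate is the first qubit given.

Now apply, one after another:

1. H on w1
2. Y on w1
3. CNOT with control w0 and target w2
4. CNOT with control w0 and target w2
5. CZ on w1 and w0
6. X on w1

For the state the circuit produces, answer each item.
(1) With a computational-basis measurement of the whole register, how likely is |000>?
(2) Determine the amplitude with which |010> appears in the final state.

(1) The probability of measuring |000> is 1/2.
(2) The amplitude on |010> is -sqrt(2)*I/2.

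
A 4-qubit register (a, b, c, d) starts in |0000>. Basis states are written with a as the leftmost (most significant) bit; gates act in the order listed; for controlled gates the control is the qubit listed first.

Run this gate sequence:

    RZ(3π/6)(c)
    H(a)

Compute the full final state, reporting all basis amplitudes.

The resulting statevector has amplitude -sqrt(2)*exp(3*I*pi/4)/2 on |0000>, -sqrt(2)*exp(3*I*pi/4)/2 on |1000>, and 0 on every other basis state.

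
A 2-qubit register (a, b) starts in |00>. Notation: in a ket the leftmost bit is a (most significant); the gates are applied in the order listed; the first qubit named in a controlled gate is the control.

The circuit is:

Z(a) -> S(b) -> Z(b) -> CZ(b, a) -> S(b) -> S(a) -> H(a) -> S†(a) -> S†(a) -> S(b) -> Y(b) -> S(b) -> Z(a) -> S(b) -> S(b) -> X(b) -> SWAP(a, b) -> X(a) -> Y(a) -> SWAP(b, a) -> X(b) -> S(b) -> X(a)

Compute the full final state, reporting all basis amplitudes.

The resulting statevector has amplitude 0 on |00>, sqrt(2)/2 on |01>, 0 on |10>, sqrt(2)/2 on |11>.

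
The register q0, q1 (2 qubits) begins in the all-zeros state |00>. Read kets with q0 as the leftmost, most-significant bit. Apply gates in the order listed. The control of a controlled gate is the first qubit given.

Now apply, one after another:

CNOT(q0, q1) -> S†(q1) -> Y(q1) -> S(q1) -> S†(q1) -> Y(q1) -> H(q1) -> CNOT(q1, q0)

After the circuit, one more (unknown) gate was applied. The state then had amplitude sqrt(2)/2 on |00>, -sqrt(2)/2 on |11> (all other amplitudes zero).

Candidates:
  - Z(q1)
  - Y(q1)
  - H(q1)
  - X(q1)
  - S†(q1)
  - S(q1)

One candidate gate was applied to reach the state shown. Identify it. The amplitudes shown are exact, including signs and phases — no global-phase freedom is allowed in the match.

The applied gate was Z(q1).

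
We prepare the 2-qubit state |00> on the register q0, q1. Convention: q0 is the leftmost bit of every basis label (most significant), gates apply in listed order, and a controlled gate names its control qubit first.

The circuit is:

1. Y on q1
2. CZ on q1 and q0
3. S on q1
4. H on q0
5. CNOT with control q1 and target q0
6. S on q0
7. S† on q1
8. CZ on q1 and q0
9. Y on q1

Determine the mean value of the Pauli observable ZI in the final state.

The expectation value of ZI is 0.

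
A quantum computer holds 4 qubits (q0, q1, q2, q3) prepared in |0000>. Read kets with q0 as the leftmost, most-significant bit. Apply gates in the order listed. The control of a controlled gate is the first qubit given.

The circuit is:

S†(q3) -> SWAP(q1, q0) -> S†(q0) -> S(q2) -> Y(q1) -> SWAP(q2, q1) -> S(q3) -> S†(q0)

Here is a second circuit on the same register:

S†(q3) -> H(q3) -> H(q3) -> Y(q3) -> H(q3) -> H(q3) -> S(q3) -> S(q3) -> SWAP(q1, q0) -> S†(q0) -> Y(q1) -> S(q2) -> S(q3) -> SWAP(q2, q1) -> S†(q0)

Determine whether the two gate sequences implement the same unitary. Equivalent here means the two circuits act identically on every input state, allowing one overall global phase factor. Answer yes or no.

No, they are not equivalent — no single phase factor reconciles the two unitaries.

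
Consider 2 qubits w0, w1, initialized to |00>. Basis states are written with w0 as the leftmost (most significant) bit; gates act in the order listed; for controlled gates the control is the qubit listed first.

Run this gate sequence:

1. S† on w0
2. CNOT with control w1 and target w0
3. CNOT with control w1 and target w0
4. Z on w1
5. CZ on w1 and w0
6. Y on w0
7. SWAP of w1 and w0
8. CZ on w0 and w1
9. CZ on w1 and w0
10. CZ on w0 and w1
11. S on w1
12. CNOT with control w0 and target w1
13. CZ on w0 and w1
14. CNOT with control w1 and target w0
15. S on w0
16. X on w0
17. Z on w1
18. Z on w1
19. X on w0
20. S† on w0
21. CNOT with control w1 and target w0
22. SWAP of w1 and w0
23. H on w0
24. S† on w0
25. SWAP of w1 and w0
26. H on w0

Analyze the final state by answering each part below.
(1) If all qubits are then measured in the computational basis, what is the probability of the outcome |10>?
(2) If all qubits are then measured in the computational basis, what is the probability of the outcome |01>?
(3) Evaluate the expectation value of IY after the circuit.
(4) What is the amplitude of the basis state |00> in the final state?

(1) The probability of measuring |10> is 1/4.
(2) Outcome |01> occurs with probability 1/4.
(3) The observable IY averages to 1.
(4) The final state's coefficient on |00> equals -1/2.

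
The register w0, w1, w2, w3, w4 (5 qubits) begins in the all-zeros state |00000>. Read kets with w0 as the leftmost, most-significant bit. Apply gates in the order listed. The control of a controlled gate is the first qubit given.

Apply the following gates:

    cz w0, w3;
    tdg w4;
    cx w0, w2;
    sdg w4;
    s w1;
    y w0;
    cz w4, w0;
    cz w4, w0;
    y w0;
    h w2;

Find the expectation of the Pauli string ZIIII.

In the final state, ZIIII has expectation 1.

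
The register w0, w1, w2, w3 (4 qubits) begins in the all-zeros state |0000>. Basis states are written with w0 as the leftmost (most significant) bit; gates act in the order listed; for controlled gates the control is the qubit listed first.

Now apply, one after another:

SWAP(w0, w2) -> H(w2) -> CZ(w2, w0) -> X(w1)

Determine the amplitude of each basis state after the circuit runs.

The resulting statevector has amplitude sqrt(2)/2 on |0100>, sqrt(2)/2 on |0110>, and 0 on every other basis state.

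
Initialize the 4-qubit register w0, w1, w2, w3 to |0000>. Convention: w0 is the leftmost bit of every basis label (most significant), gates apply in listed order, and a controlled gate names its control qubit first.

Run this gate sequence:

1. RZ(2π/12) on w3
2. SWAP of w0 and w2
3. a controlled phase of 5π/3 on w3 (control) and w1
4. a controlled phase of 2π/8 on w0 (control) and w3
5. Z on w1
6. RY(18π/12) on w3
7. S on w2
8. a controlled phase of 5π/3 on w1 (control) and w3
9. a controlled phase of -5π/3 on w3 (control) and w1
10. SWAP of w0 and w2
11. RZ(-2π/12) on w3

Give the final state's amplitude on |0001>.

|0001> carries amplitude -sqrt(2)*exp(5*I*pi/6)/2 in the final state.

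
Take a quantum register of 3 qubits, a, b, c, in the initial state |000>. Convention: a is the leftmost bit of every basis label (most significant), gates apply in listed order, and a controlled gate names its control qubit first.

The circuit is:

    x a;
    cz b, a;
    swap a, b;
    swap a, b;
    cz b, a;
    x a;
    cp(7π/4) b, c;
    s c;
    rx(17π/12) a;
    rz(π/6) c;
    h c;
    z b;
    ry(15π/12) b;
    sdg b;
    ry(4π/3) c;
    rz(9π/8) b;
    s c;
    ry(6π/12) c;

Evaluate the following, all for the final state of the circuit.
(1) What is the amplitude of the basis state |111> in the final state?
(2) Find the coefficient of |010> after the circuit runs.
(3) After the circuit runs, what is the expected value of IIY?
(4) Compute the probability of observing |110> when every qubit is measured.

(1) The final state's coefficient on |111> equals -3*I*sqrt(1/2 - sqrt(2)/4)*sqrt(sqrt(2)/4 + 1/2)*exp(23*I*pi/48)/8 - sqrt(3)*I*exp(23*I*pi/48)/16 - sqrt(6)*I*exp(23*I*pi/48)/32 + sqrt(2)*I*exp(23*I*pi/48)/32 + I*exp(23*I*pi/48)/16 + sqrt(3)*I*sqrt(1/2 - sqrt(2)/4)*sqrt(sqrt(2)/4 + 1/2)*exp(23*I*pi/48)/8 + sqrt(2)*exp(23*I*pi/48)/32 + exp(23*I*pi/48)/16 + sqrt(6)*exp(23*I*pi/48)/32 + sqrt(3)*sqrt(1/2 - sqrt(2)/4)*sqrt(sqrt(2)/4 + 1/2)*exp(23*I*pi/48)/8 + sqrt(3)*exp(23*I*pi/48)/16 + 3*sqrt(1/2 - sqrt(2)/4)*sqrt(sqrt(2)/4 + 1/2)*exp(23*I*pi/48)/8.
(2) The final state's coefficient on |010> equals -sqrt(3)*exp(23*I*pi/48)/16 - sqrt(3)*sqrt(1/2 - sqrt(2)/4)*sqrt(sqrt(2)/4 + 1/2)*exp(23*I*pi/48)/8 - sqrt(6)*exp(23*I*pi/48)/32 - 3*I*exp(23*I*pi/48)/16 - 3*sqrt(2)*I*exp(23*I*pi/48)/32 - sqrt(3)*I*exp(23*I*pi/48)/16 - sqrt(6)*I*exp(23*I*pi/48)/32 + I*sqrt(1/2 - sqrt(2)/4)*sqrt(sqrt(2)/4 + 1/2)*exp(23*I*pi/48)/8 + sqrt(3)*I*sqrt(1/2 - sqrt(2)/4)*sqrt(sqrt(2)/4 + 1/2)*exp(23*I*pi/48)/8 + sqrt(1/2 - sqrt(2)/4)*sqrt(sqrt(2)/4 + 1/2)*exp(23*I*pi/48)/8 + 3*sqrt(2)*exp(23*I*pi/48)/32 + 3*exp(23*I*pi/48)/16.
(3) In the final state, IIY has expectation -1/2.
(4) Outcome |110> occurs with probability sqrt(2)/32 + sqrt(3)/32 + sqrt(6)/32 + 3/32.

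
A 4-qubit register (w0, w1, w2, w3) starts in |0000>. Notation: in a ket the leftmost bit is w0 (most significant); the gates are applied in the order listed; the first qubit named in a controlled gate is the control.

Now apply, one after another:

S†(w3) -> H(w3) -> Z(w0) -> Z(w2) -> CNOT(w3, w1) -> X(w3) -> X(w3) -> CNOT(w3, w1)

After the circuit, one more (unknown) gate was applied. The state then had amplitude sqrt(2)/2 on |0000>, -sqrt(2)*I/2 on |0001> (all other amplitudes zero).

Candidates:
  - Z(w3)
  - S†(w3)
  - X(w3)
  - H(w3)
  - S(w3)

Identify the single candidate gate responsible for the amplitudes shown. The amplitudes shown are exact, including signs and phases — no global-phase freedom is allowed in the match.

The unique candidate consistent with the amplitudes is S†(w3).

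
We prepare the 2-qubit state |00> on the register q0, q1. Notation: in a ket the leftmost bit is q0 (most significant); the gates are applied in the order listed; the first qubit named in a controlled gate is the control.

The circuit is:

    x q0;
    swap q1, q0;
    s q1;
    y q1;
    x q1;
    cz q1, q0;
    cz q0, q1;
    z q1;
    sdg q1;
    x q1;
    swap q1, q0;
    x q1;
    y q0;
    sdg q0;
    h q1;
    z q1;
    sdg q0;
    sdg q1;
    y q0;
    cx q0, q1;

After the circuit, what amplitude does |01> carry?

The final state's coefficient on |01> equals -sqrt(2)/2.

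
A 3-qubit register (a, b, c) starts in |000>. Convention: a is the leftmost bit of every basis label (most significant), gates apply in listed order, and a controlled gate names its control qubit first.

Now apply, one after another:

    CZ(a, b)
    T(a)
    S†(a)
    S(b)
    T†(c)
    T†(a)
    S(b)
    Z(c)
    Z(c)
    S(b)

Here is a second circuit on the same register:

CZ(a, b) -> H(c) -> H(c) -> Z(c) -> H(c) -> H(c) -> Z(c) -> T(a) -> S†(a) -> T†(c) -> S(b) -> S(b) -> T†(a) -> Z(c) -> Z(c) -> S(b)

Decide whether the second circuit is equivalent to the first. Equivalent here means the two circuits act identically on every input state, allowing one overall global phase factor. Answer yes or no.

Yes, they are equivalent — the unitaries differ by at most a global phase.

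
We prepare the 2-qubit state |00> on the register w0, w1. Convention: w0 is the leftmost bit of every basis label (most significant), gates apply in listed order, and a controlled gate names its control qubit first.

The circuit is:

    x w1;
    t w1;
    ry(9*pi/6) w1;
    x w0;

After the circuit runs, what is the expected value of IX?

The expectation value of IX is 1.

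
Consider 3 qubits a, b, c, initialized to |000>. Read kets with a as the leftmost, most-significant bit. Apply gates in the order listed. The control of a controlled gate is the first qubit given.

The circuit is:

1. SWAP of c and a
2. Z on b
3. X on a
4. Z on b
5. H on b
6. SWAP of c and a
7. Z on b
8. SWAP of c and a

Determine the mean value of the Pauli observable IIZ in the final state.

The expectation value of IIZ is 1.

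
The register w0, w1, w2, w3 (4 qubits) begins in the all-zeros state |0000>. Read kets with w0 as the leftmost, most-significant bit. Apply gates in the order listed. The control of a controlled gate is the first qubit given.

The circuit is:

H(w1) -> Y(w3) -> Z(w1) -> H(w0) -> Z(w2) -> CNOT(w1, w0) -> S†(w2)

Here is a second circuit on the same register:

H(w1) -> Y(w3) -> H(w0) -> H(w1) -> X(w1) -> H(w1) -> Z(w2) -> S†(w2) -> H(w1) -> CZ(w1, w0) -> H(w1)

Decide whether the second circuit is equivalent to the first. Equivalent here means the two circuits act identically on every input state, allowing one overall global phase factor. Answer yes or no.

No: there is an input state on which the two circuits produce genuinely different outputs (not merely differing by a phase).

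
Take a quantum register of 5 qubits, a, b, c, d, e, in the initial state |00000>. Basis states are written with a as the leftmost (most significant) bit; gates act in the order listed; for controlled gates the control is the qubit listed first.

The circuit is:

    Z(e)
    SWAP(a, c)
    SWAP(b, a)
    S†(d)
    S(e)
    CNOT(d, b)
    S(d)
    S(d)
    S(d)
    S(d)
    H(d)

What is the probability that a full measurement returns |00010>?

Outcome |00010> occurs with probability 1/2.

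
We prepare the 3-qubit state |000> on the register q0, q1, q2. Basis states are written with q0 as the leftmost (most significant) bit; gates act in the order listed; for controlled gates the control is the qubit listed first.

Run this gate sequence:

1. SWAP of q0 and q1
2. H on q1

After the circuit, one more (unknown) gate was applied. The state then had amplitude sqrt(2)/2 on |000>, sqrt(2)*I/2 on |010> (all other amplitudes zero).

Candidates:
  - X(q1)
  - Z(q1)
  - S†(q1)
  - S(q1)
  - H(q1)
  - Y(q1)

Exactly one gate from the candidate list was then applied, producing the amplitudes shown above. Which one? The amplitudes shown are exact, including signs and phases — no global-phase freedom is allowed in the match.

The unique candidate consistent with the amplitudes is S(q1).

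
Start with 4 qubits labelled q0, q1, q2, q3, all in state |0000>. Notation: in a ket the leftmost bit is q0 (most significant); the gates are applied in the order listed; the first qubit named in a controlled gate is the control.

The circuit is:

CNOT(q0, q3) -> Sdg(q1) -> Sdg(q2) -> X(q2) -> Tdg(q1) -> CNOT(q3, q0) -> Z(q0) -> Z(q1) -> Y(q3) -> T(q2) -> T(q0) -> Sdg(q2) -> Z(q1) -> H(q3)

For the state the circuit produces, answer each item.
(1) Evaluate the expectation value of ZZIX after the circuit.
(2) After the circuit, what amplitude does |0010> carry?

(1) In the final state, ZZIX has expectation -1.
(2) The amplitude on |0010> is sqrt(2)*exp(I*pi/4)/2.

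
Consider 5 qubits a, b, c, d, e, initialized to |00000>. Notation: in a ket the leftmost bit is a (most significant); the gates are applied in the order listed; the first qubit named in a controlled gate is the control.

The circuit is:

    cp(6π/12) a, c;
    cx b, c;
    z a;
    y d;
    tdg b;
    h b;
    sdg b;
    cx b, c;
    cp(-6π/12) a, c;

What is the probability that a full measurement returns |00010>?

The probability of measuring |00010> is 1/2.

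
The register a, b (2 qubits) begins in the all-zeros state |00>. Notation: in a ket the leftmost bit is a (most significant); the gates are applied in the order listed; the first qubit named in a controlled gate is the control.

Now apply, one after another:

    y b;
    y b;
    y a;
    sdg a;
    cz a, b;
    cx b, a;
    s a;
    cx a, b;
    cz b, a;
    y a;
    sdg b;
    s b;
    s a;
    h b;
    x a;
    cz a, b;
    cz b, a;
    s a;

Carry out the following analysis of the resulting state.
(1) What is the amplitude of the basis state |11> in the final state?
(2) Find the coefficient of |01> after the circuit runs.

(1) The amplitude on |11> is sqrt(2)*I/2.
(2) |01> carries amplitude 0 in the final state.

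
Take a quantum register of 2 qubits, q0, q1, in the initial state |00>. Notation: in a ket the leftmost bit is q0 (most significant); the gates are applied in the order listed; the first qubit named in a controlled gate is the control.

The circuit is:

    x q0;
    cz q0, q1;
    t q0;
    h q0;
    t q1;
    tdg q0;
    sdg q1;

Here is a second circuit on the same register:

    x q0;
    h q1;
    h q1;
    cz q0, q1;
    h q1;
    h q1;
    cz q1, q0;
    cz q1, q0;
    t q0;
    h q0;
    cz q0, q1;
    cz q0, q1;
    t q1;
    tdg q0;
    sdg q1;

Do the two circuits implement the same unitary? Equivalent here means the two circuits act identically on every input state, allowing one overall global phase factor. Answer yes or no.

Yes, they are equivalent — the unitaries differ by at most a global phase.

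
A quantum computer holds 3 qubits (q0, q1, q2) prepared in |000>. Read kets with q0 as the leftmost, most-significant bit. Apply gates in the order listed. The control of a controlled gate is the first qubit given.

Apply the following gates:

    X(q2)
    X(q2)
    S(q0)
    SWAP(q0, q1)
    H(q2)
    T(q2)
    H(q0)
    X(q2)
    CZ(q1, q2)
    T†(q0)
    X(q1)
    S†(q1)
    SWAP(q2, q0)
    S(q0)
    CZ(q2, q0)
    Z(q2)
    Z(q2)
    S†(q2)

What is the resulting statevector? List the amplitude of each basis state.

The final amplitudes are 0 on |000>, 0 on |001>, -exp(3*I*pi/4)/2 on |010>, -1/2 on |011>, 0 on |100>, 0 on |101>, 1/2 on |110>, exp(I*pi/4)/2 on |111>.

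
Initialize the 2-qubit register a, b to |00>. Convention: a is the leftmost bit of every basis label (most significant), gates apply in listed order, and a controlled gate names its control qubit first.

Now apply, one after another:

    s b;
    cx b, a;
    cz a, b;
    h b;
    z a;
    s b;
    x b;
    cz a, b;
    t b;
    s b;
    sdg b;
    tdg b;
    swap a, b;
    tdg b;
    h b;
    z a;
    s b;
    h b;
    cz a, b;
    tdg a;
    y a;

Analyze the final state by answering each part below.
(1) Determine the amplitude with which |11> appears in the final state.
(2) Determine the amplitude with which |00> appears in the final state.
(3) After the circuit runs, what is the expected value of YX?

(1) The final state's coefficient on |11> equals sqrt(2)*(-1 + I)/4.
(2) The amplitude on |00> is sqrt(2)*(1 - I)*exp(3*I*pi/4)/4.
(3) In the final state, YX has expectation sqrt(2)/2.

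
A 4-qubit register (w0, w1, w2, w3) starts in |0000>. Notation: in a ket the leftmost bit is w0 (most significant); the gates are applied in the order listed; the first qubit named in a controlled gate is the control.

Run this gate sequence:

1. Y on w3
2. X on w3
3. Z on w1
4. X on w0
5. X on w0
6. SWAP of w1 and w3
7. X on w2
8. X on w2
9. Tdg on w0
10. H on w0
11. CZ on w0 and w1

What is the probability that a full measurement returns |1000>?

Outcome |1000> occurs with probability 1/2.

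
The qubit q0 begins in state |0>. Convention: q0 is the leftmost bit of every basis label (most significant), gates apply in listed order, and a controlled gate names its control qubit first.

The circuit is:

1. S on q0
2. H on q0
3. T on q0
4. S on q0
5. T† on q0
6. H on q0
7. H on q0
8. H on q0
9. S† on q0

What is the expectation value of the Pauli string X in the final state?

The observable X averages to -1.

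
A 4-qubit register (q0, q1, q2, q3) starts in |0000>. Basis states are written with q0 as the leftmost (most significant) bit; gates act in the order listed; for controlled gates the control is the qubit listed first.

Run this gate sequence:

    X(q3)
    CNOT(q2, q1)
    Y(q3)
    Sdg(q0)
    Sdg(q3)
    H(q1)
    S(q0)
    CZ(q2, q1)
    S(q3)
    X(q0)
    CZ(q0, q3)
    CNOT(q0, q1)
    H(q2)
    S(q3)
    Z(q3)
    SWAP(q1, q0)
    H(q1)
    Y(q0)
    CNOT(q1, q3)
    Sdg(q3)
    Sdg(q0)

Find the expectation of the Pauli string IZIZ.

In the final state, IZIZ has expectation 1.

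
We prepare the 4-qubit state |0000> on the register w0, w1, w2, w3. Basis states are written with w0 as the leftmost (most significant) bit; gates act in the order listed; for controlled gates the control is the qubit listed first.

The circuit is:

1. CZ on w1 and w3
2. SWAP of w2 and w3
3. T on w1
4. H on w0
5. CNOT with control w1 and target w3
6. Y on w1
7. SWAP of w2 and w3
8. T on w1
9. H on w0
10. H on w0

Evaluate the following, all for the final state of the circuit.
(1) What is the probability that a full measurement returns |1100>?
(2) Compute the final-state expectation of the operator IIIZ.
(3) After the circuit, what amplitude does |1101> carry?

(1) A full measurement returns |1100> with probability 1/2.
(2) The observable IIIZ averages to 1.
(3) |1101> carries amplitude 0 in the final state.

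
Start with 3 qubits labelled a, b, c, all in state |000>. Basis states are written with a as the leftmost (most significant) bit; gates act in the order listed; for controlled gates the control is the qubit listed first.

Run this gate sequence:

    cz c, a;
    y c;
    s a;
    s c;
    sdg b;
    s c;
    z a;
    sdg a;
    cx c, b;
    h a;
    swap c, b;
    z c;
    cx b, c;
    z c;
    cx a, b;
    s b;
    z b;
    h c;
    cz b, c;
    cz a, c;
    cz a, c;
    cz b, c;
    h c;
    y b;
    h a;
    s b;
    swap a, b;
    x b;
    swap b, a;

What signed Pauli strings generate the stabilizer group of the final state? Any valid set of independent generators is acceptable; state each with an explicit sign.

The stabilizer group can be generated by +XZI, -ZXI, +IIZ, among other valid generating sets. Key observation: the block from step 19 through step 22 cancels to the identity and can be dropped.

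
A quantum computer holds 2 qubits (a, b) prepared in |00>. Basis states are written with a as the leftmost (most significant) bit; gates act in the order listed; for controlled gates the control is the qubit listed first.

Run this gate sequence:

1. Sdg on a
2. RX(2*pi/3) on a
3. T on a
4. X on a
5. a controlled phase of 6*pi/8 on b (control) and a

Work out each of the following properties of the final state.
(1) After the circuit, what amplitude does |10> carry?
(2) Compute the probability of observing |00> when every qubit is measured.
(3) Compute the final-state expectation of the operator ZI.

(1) The final state's coefficient on |10> equals 1/2.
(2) A full measurement returns |00> with probability 3/4.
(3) The observable ZI averages to 1/2.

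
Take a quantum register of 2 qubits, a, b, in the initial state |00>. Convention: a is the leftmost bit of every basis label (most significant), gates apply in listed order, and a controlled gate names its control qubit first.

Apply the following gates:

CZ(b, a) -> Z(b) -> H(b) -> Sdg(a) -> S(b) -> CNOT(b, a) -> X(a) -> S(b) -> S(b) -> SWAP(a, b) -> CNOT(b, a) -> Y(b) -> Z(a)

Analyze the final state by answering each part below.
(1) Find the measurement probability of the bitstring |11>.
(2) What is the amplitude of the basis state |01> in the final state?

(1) Outcome |11> occurs with probability 1/2.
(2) The amplitude on |01> is 0.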